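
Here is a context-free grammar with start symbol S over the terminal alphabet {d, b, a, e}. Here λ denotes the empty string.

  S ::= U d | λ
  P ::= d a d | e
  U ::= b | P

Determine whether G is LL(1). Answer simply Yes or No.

FIRST(S) = {λ, b, d, e}
FIRST(P) = {d, e}
FIRST(U) = {b, d, e}
FOLLOW(S) = {$}
FOLLOW(P) = {d}
FOLLOW(U) = {d}
Each cell of M receives at most one production.

Yes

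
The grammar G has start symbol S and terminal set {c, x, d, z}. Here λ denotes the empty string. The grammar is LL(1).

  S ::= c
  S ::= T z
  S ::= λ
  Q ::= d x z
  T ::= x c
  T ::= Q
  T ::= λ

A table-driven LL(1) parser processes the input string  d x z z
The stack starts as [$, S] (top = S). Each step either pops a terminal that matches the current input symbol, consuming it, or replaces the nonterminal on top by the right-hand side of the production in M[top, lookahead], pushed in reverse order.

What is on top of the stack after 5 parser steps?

z

     Stack      Input      Action
  1  $ S        d x z z $  expand S ::= T z
  2  $ z T      d x z z $  expand T ::= Q
  3  $ z Q      d x z z $  expand Q ::= d x z
  4  $ z z x d  d x z z $  match d
  5  $ z z x    x z z $    match x
Stack after step 5: $ z z (top = z).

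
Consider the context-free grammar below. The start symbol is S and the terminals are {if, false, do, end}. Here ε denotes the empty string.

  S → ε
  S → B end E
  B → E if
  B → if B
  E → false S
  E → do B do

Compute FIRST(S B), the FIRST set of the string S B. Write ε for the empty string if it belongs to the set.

{do, false, if}

FIRST(E) = {do, false}
FIRST(B) = {do, false, if}  (via E if)
FIRST(S) = {ε, do, false, if}  (via B end E)
FIRST(S B): take FIRST of each symbol in turn, carrying on past any symbol whose FIRST contains ε; result {do, false, if}.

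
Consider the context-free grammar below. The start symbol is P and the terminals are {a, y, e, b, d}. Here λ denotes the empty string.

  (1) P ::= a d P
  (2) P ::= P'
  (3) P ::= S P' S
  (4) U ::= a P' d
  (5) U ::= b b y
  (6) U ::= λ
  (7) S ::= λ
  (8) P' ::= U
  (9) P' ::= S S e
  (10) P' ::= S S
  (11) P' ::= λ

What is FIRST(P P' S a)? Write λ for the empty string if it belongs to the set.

FIRST(U): from U::=a P' d we get {a}; from U::=b b y we get {b}; from U::=λ we get {λ}. So FIRST(U) = {λ, a, b}.
FIRST(S): from S::=λ we get {λ}. So FIRST(S) = {λ}.
FIRST(P'): from P'::=U we get {λ, a, b}; from P'::=S S e we get {e}; from P'::=S S we get {λ}; from P'::=λ we get {λ}. So FIRST(P') = {λ, a, b, e}.
FIRST(P): from P::=a d P we get {a}; from P::=P' we get {λ, a, b, e}; from P::=S P' S we get {λ, a, b, e}. So FIRST(P) = {λ, a, b, e}.
FIRST(P P' S a): take FIRST of each symbol in turn, carrying on past any symbol whose FIRST contains λ; result {a, b, e}.

{a, b, e}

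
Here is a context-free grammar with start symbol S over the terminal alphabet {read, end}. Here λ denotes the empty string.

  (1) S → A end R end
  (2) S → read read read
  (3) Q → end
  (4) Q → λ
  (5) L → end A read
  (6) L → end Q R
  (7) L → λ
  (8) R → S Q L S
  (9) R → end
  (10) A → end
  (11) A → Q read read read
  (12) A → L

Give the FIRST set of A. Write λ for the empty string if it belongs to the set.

{λ, end, read}

FIRST(Q): from Q→end we get {end}; from Q→λ we get {λ}. So FIRST(Q) = {λ, end}.
FIRST(L): from L→end A read we get {end}; from L→end Q R we get {end}; from L→λ we get {λ}. So FIRST(L) = {λ, end}.
FIRST(A): from A→end we get {end}; from A→Q read read read we get {end, read}; from A→L we get {λ, end}. So FIRST(A) = {λ, end, read}.
FIRST(S): from S→A end R end we get {end, read}; from S→read read read we get {read}. So FIRST(S) = {end, read}.
FIRST(R): from R→S Q L S we get {end, read}; from R→end we get {end}. So FIRST(R) = {end, read}.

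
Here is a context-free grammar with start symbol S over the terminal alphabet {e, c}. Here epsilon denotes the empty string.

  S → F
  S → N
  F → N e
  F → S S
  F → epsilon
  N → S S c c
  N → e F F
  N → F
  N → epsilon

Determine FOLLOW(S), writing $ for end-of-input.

FIRST(S): from S→F we get {epsilon, c, e}; from S→N we get {epsilon, c, e}. So FIRST(S) = {epsilon, c, e}.
FIRST(F): from F→N e we get {c, e}; from F→S S we get {epsilon, c, e}; from F→epsilon we get {epsilon}. So FIRST(F) = {epsilon, c, e}.
FIRST(N): from N→S S c c we get {c, e}; from N→e F F we get {e}; from N→F we get {epsilon, c, e}; from N→epsilon we get {epsilon}. So FIRST(N) = {epsilon, c, e}.
FOLLOW(S) includes $ since S is the start symbol.
FOLLOW(S): in F→S S (occurrence 1), S is followed by S with FIRST {epsilon, c, e}; in F→S S (occurrence 1), the suffix after S is nullable, so FOLLOW(S) ⊇ FOLLOW(F) = {$, c, e}; in F→S S (occurrence 2), the suffix after S is empty, so FOLLOW(S) ⊇ FOLLOW(F) = {$, c, e}; in N→S S c c (occurrence 1), S is followed by S c c with FIRST {c, e}; in N→S S c c (occurrence 2), S is followed by c c with FIRST {c}. Thus FOLLOW(S) = {$, c, e}.
FOLLOW(N): in S→N, the suffix after N is empty, so FOLLOW(N) ⊇ FOLLOW(S) = {$, c, e}; in F→N e, N is followed by e with FIRST {e}. Thus FOLLOW(N) = {$, c, e}.
FOLLOW(F): in S→F, the suffix after F is empty, so FOLLOW(F) ⊇ FOLLOW(S) = {$, c, e}; in N→e F F (occurrence 1), F is followed by F with FIRST {epsilon, c, e}; in N→e F F (occurrence 1), the suffix after F is nullable, so FOLLOW(F) ⊇ FOLLOW(N) = {$, c, e}; in N→e F F (occurrence 2), the suffix after F is empty, so FOLLOW(F) ⊇ FOLLOW(N) = {$, c, e}; in N→F, the suffix after F is empty, so FOLLOW(F) ⊇ FOLLOW(N) = {$, c, e}. Thus FOLLOW(F) = {$, c, e}.

{$, c, e}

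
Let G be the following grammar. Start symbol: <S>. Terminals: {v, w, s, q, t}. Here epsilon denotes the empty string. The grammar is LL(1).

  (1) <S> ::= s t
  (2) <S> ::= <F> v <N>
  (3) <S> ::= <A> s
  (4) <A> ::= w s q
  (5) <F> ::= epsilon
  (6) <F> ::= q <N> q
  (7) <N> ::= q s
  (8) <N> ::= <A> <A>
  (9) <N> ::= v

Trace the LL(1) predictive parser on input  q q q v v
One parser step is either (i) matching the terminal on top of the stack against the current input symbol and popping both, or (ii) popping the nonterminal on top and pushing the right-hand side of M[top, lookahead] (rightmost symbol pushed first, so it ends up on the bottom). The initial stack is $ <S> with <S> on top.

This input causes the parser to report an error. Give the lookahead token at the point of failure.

step 1: stack=$ <S>  input=q q q v v $  — expand <S> ::= <F> v <N>
step 2: stack=$ <N> v <F>  input=q q q v v $  — expand <F> ::= q <N> q
step 3: stack=$ <N> v q <N> q  input=q q q v v $  — match q
step 4: stack=$ <N> v q <N>  input=q q v v $  — expand <N> ::= q s
step 5: stack=$ <N> v q s q  input=q q v v $  — match q
step 6: stack=$ <N> v q s  input=q v v $  — error: top is terminal s but lookahead is q

q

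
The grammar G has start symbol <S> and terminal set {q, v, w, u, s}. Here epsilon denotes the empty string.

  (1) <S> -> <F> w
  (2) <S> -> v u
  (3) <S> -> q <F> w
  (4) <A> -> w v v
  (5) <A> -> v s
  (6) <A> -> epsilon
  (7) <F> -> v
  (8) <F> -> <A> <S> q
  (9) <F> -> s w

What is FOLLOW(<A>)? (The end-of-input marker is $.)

{q, s, v, w}

FIRST(<A>) = {epsilon, v, w}
FIRST(<S>) = {q, s, v, w}  (via <F> w)
FIRST(<F>) = {q, s, v, w}  (via <A> <S> q)
FOLLOW(<S>) includes $ since <S> is the start symbol.
FOLLOW(<S>): in <F>-><A> <S> q, <S> is followed by q with FIRST {q}. Thus FOLLOW(<S>) = {$, q}.
FOLLOW(<A>): in <F>-><A> <S> q, <A> is followed by <S> q with FIRST {q, s, v, w}. Thus FOLLOW(<A>) = {q, s, v, w}.
FOLLOW(<F>): in <S>-><F> w, <F> is followed by w with FIRST {w}; in <S>->q <F> w, <F> is followed by w with FIRST {w}. Thus FOLLOW(<F>) = {w}.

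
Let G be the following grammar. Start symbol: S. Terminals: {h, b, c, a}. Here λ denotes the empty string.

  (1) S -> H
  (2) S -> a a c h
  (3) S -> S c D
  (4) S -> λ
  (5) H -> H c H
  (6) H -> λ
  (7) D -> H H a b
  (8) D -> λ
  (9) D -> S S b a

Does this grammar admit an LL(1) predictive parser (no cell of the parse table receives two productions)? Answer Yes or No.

FIRST(S) = {λ, a, c}
FIRST(H) = {λ, c}
FIRST(D) = {λ, a, b, c}
FOLLOW(S) = {$, a, b, c}
FOLLOW(H) = {$, a, b, c}
FOLLOW(D) = {$, a, b, c}
Cell M[D, a] receives both D -> H H a b and D -> λ and D -> S S b a — the grammar is not LL(1).

No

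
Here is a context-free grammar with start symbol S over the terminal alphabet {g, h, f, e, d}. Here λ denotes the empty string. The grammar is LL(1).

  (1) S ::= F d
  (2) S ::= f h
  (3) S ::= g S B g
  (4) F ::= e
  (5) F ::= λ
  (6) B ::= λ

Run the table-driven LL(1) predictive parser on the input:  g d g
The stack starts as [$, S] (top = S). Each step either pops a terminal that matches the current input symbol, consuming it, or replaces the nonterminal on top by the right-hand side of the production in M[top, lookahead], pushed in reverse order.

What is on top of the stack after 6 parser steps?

     Stack      Input    Action
  1  $ S        g d g $  expand S ::= g S B g
  2  $ g B S g  g d g $  match g
  3  $ g B S    d g $    expand S ::= F d
  4  $ g B d F  d g $    expand F ::= λ
  5  $ g B d    d g $    match d
  6  $ g B      g $      expand B ::= λ
Stack after step 6: $ g (top = g).

g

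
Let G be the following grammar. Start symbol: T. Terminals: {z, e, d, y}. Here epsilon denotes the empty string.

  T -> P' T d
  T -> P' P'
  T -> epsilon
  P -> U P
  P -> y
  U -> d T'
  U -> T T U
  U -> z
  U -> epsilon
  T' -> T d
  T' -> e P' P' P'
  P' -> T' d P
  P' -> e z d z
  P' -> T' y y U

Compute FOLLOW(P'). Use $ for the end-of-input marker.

FIRST(T): from T->P' T d we get {d, e}; from T->P' P' we get {d, e}; from T->epsilon we get {epsilon}. So FIRST(T) = {epsilon, d, e}.
FIRST(U): from U->d T' we get {d}; from U->T T U we get {epsilon, d, e, z}; from U->z we get {z}; from U->epsilon we get {epsilon}. So FIRST(U) = {epsilon, d, e, z}.
FIRST(T'): from T'->T d we get {d, e}; from T'->e P' P' P' we get {e}. So FIRST(T') = {d, e}.
FIRST(P): from P->U P we get {d, e, y, z}; from P->y we get {y}. So FIRST(P) = {d, e, y, z}.
FIRST(P'): from P'->T' d P we get {d, e}; from P'->e z d z we get {e}; from P'->T' y y U we get {d, e}. So FIRST(P') = {d, e}.
FOLLOW(T) includes $ since T is the start symbol.
FOLLOW(T): in T->P' T d, T is followed by d with FIRST {d}; in U->T T U (occurrence 1), T is followed by T U with FIRST {epsilon, d, e, z}; in U->T T U (occurrence 1), the suffix after T is nullable, so FOLLOW(T) ⊇ FOLLOW(U) = {$, d, e, y, z}; in U->T T U (occurrence 2), T is followed by U with FIRST {epsilon, d, e, z}; in U->T T U (occurrence 2), the suffix after T is nullable, so FOLLOW(T) ⊇ FOLLOW(U) = {$, d, e, y, z}; in T'->T d, T is followed by d with FIRST {d}. Thus FOLLOW(T) = {$, d, e, y, z}.
FOLLOW(P): in P->U P, the suffix after P is empty (adds nothing new); in P'->T' d P, the suffix after P is empty, so FOLLOW(P) ⊇ FOLLOW(P') = {$, d, e, y, z}. Thus FOLLOW(P) = {$, d, e, y, z}.
FOLLOW(U): in P->U P, U is followed by P with FIRST {d, e, y, z}; in U->T T U, the suffix after U is empty (adds nothing new); in P'->T' y y U, the suffix after U is empty, so FOLLOW(U) ⊇ FOLLOW(P') = {$, d, e, y, z}. Thus FOLLOW(U) = {$, d, e, y, z}.
FOLLOW(T'): in U->d T', the suffix after T' is empty, so FOLLOW(T') ⊇ FOLLOW(U) = {$, d, e, y, z}; in P'->T' d P, T' is followed by d P with FIRST {d}; in P'->T' y y U, T' is followed by y y U with FIRST {y}. Thus FOLLOW(T') = {$, d, e, y, z}.
FOLLOW(P'): in T->P' T d, P' is followed by T d with FIRST {d, e}; in T->P' P' (occurrence 1), P' is followed by P' with FIRST {d, e}; in T->P' P' (occurrence 2), the suffix after P' is empty, so FOLLOW(P') ⊇ FOLLOW(T) = {$, d, e, y, z}; in T'->e P' P' P' (occurrence 1), P' is followed by P' P' with FIRST {d, e}; in T'->e P' P' P' (occurrence 2), P' is followed by P' with FIRST {d, e}; in T'->e P' P' P' (occurrence 3), the suffix after P' is empty, so FOLLOW(P') ⊇ FOLLOW(T') = {$, d, e, y, z}. Thus FOLLOW(P') = {$, d, e, y, z}.

{$, d, e, y, z}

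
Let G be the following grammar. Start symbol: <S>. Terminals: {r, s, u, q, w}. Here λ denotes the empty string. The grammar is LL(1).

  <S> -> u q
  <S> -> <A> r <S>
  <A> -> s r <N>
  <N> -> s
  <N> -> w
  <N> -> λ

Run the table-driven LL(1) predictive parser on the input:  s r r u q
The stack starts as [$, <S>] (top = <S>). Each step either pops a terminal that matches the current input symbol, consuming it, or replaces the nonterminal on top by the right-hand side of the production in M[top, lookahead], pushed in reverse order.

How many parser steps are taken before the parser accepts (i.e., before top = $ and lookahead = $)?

step 1: stack=$ <S>  input=s r r u q $  — expand <S> -> <A> r <S>
step 2: stack=$ <S> r <A>  input=s r r u q $  — expand <A> -> s r <N>
step 3: stack=$ <S> r <N> r s  input=s r r u q $  — match s
step 4: stack=$ <S> r <N> r  input=r r u q $  — match r
step 5: stack=$ <S> r <N>  input=r u q $  — expand <N> -> λ
step 6: stack=$ <S> r  input=r u q $  — match r
step 7: stack=$ <S>  input=u q $  — expand <S> -> u q
step 8: stack=$ q u  input=u q $  — match u
step 9: stack=$ q  input=q $  — match q
Accept reached after 9 steps.

9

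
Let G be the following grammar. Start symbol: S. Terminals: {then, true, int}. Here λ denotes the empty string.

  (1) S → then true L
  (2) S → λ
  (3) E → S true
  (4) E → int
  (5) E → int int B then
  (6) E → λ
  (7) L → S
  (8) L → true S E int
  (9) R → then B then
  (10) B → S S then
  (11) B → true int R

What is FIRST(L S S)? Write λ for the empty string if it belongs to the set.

{λ, then, true}

FIRST(S) = {λ, then}
FIRST(R) = {then}
FIRST(E) = {λ, int, then, true}  (via S true)
FIRST(L) = {λ, then, true}  (via S)
FIRST(B) = {then, true}  (via S S then)
FIRST(L S S): take FIRST of each symbol in turn, carrying on past any symbol whose FIRST contains λ; result {λ, then, true}.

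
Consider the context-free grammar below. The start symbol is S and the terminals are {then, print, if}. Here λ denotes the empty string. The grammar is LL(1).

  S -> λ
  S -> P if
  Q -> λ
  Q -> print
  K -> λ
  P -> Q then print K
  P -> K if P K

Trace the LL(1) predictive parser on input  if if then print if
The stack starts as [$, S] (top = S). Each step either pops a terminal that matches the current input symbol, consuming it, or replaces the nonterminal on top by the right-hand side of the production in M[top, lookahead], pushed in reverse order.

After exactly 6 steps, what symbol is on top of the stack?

if

     Stack            Input                  Action
  1  $ S              if if then print if $  expand S -> P if
  2  $ if P           if if then print if $  expand P -> K if P K
  3  $ if K P if K    if if then print if $  expand K -> λ
  4  $ if K P if      if if then print if $  match if
  5  $ if K P         if then print if $     expand P -> K if P K
  6  $ if K K P if K  if then print if $     expand K -> λ
Stack after step 6: $ if K K P if (top = if).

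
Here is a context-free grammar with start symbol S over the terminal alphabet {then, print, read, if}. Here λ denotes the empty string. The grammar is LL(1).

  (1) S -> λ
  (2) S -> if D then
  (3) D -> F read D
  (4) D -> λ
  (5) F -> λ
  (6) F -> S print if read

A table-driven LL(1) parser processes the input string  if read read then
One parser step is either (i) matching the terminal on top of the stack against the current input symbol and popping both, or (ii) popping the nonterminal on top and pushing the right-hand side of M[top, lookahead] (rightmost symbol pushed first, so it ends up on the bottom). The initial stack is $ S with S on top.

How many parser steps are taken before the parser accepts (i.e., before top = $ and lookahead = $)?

step 1: stack=$ S  input=if read read then $  — expand S -> if D then
step 2: stack=$ then D if  input=if read read then $  — match if
step 3: stack=$ then D  input=read read then $  — expand D -> F read D
step 4: stack=$ then D read F  input=read read then $  — expand F -> λ
step 5: stack=$ then D read  input=read read then $  — match read
step 6: stack=$ then D  input=read then $  — expand D -> F read D
step 7: stack=$ then D read F  input=read then $  — expand F -> λ
step 8: stack=$ then D read  input=read then $  — match read
step 9: stack=$ then D  input=then $  — expand D -> λ
step 10: stack=$ then  input=then $  — match then
Accept reached after 10 steps.

10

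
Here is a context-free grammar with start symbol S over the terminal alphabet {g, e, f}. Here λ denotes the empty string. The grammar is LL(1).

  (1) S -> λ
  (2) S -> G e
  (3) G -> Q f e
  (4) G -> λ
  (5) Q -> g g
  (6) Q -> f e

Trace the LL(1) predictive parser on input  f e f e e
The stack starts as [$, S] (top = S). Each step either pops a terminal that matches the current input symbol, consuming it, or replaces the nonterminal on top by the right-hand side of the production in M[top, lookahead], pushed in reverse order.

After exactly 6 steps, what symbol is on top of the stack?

step 1: stack=$ S  input=f e f e e $  — expand S -> G e
step 2: stack=$ e G  input=f e f e e $  — expand G -> Q f e
step 3: stack=$ e e f Q  input=f e f e e $  — expand Q -> f e
step 4: stack=$ e e f e f  input=f e f e e $  — match f
step 5: stack=$ e e f e  input=e f e e $  — match e
step 6: stack=$ e e f  input=f e e $  — match f
Stack after step 6: $ e e (top = e).

e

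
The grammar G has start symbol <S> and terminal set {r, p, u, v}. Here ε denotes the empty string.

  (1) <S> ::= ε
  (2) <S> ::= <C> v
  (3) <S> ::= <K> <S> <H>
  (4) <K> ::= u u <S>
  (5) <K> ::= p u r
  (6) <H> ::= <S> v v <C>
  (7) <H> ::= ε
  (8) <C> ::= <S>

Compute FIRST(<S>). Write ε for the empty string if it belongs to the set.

{ε, p, u, v}

FIRST(<K>): from <K>::=u u <S> we get {u}; from <K>::=p u r we get {p}. So FIRST(<K>) = {p, u}.
FIRST(<S>): from <S>::=ε we get {ε}; from <S>::=<C> v we get {p, u, v}; from <S>::=<K> <S> <H> we get {p, u}. So FIRST(<S>) = {ε, p, u, v}.
FIRST(<H>): from <H>::=<S> v v <C> we get {p, u, v}; from <H>::=ε we get {ε}. So FIRST(<H>) = {ε, p, u, v}.
FIRST(<C>): from <C>::=<S> we get {ε, p, u, v}. So FIRST(<C>) = {ε, p, u, v}.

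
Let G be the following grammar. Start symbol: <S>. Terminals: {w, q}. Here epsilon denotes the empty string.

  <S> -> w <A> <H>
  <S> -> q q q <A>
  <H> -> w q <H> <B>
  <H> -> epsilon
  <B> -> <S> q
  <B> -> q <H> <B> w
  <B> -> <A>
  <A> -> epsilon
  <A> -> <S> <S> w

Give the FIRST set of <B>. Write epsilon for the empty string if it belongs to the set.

{epsilon, q, w}

FIRST(<S>): from <S>->w <A> <H> we get {w}; from <S>->q q q <A> we get {q}. So FIRST(<S>) = {q, w}.
FIRST(<H>): from <H>->w q <H> <B> we get {w}; from <H>->epsilon we get {epsilon}. So FIRST(<H>) = {epsilon, w}.
FIRST(<A>): from <A>->epsilon we get {epsilon}; from <A>-><S> <S> w we get {q, w}. So FIRST(<A>) = {epsilon, q, w}.
FIRST(<B>): from <B>-><S> q we get {q, w}; from <B>->q <H> <B> w we get {q}; from <B>-><A> we get {epsilon, q, w}. So FIRST(<B>) = {epsilon, q, w}.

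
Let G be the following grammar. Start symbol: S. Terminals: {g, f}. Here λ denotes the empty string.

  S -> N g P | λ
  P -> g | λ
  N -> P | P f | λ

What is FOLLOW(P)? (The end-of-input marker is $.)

{$, f, g}

FIRST(P): from P->g we get {g}; from P->λ we get {λ}. So FIRST(P) = {λ, g}.
FIRST(N): from N->P we get {λ, g}; from N->P f we get {f, g}; from N->λ we get {λ}. So FIRST(N) = {λ, f, g}.
FIRST(S): from S->N g P we get {f, g}; from S->λ we get {λ}. So FIRST(S) = {λ, f, g}.
FOLLOW(S) includes $ since S is the start symbol.
FOLLOW(S): S appears on no right-hand side. Thus FOLLOW(S) = {$}.
FOLLOW(N): in S->N g P, N is followed by g P with FIRST {g}. Thus FOLLOW(N) = {g}.
FOLLOW(P): in S->N g P, the suffix after P is empty, so FOLLOW(P) ⊇ FOLLOW(S) = {$}; in N->P, the suffix after P is empty, so FOLLOW(P) ⊇ FOLLOW(N) = {g}; in N->P f, P is followed by f with FIRST {f}. Thus FOLLOW(P) = {$, f, g}.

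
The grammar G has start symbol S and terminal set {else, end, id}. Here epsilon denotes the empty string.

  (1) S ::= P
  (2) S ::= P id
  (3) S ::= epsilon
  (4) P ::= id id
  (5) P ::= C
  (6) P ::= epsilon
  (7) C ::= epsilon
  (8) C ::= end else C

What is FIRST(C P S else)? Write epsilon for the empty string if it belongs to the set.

{else, end, id}

FIRST(C): from C::=epsilon we get {epsilon}; from C::=end else C we get {end}. So FIRST(C) = {epsilon, end}.
FIRST(P): from P::=id id we get {id}; from P::=C we get {epsilon, end}; from P::=epsilon we get {epsilon}. So FIRST(P) = {epsilon, end, id}.
FIRST(S): from S::=P we get {epsilon, end, id}; from S::=P id we get {end, id}; from S::=epsilon we get {epsilon}. So FIRST(S) = {epsilon, end, id}.
FIRST(C P S else): take FIRST of each symbol in turn, carrying on past any symbol whose FIRST contains epsilon; result {else, end, id}.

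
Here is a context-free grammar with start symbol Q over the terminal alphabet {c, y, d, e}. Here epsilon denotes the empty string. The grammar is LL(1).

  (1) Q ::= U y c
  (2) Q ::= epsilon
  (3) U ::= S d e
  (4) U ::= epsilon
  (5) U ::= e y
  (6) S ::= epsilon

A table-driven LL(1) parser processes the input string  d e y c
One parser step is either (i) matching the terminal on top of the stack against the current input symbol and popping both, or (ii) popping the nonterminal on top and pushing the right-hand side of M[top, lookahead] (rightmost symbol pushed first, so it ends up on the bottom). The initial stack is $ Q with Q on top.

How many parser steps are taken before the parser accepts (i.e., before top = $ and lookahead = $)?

7

     Stack        Input      Action
  1  $ Q          d e y c $  expand Q ::= U y c
  2  $ c y U      d e y c $  expand U ::= S d e
  3  $ c y e d S  d e y c $  expand S ::= epsilon
  4  $ c y e d    d e y c $  match d
  5  $ c y e      e y c $    match e
  6  $ c y        y c $      match y
  7  $ c          c $        match c
Accept reached after 7 steps.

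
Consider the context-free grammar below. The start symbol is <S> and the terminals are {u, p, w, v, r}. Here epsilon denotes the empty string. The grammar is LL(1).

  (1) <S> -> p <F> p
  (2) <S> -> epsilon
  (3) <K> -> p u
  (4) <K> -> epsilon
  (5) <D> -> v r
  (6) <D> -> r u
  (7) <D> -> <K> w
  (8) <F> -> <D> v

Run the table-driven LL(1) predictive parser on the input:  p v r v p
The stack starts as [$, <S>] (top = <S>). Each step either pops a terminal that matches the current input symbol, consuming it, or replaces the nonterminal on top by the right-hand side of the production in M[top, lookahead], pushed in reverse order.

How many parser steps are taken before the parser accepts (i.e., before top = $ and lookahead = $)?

8

step 1: stack=$ <S>  input=p v r v p $  — expand <S> -> p <F> p
step 2: stack=$ p <F> p  input=p v r v p $  — match p
step 3: stack=$ p <F>  input=v r v p $  — expand <F> -> <D> v
step 4: stack=$ p v <D>  input=v r v p $  — expand <D> -> v r
step 5: stack=$ p v r v  input=v r v p $  — match v
step 6: stack=$ p v r  input=r v p $  — match r
step 7: stack=$ p v  input=v p $  — match v
step 8: stack=$ p  input=p $  — match p
Accept reached after 8 steps.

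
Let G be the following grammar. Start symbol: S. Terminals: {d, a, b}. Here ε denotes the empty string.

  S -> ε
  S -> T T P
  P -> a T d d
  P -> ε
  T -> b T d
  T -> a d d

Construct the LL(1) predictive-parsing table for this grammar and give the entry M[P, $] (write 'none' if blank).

FIRST(P): from P->a T d d we get {a}; from P->ε we get {ε}. So FIRST(P) = {ε, a}.
FIRST(T): from T->b T d we get {b}; from T->a d d we get {a}. So FIRST(T) = {a, b}.
FIRST(S): from S->ε we get {ε}; from S->T T P we get {a, b}. So FIRST(S) = {ε, a, b}.
FOLLOW(S) includes $ since S is the start symbol.
FOLLOW(S): S appears on no right-hand side. Thus FOLLOW(S) = {$}.
FOLLOW(P): in S->T T P, the suffix after P is empty, so FOLLOW(P) ⊇ FOLLOW(S) = {$}. Thus FOLLOW(P) = {$}.
For P -> a T d d: FIRST(a T d d) = {a}, so it goes in M[P, t] for t ∈ {a}.
For P -> ε: FIRST(ε) = {ε}, so it goes in M[P, t] for t ∈ {}; since ε ∈ FIRST, also for every t ∈ FOLLOW(P) = {$}.

P -> ε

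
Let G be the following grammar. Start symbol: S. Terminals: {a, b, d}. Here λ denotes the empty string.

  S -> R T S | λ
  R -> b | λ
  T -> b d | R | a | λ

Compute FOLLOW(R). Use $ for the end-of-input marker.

{$, a, b}

FIRST(R): from R->b we get {b}; from R->λ we get {λ}. So FIRST(R) = {λ, b}.
FIRST(T): from T->b d we get {b}; from T->R we get {λ, b}; from T->a we get {a}; from T->λ we get {λ}. So FIRST(T) = {λ, a, b}.
FIRST(S): from S->R T S we get {λ, a, b}; from S->λ we get {λ}. So FIRST(S) = {λ, a, b}.
FOLLOW(S) includes $ since S is the start symbol.
FOLLOW(S): in S->R T S, the suffix after S is empty (adds nothing new). Thus FOLLOW(S) = {$}.
FOLLOW(T): in S->R T S, T is followed by S with FIRST {λ, a, b}; in S->R T S, the suffix after T is nullable, so FOLLOW(T) ⊇ FOLLOW(S) = {$}. Thus FOLLOW(T) = {$, a, b}.
FOLLOW(R): in S->R T S, R is followed by T S with FIRST {λ, a, b}; in S->R T S, the suffix after R is nullable, so FOLLOW(R) ⊇ FOLLOW(S) = {$}; in T->R, the suffix after R is empty, so FOLLOW(R) ⊇ FOLLOW(T) = {$, a, b}. Thus FOLLOW(R) = {$, a, b}.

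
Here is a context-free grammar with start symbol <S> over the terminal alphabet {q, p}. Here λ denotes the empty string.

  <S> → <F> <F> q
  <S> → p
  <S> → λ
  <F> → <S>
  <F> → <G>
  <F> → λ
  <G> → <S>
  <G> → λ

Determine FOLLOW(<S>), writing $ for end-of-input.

FIRST(<S>): from <S>→<F> <F> q we get {p, q}; from <S>→p we get {p}; from <S>→λ we get {λ}. So FIRST(<S>) = {λ, p, q}.
FIRST(<G>): from <G>→<S> we get {λ, p, q}; from <G>→λ we get {λ}. So FIRST(<G>) = {λ, p, q}.
FIRST(<F>): from <F>→<S> we get {λ, p, q}; from <F>→<G> we get {λ, p, q}; from <F>→λ we get {λ}. So FIRST(<F>) = {λ, p, q}.
FOLLOW(<S>) includes $ since <S> is the start symbol.
FOLLOW(<F>): in <S>→<F> <F> q (occurrence 1), <F> is followed by <F> q with FIRST {p, q}; in <S>→<F> <F> q (occurrence 2), <F> is followed by q with FIRST {q}. Thus FOLLOW(<F>) = {p, q}.
FOLLOW(<G>): in <F>→<G>, the suffix after <G> is empty, so FOLLOW(<G>) ⊇ FOLLOW(<F>) = {p, q}. Thus FOLLOW(<G>) = {p, q}.
FOLLOW(<S>): in <F>→<S>, the suffix after <S> is empty, so FOLLOW(<S>) ⊇ FOLLOW(<F>) = {p, q}; in <G>→<S>, the suffix after <S> is empty, so FOLLOW(<S>) ⊇ FOLLOW(<G>) = {p, q}. Thus FOLLOW(<S>) = {$, p, q}.

{$, p, q}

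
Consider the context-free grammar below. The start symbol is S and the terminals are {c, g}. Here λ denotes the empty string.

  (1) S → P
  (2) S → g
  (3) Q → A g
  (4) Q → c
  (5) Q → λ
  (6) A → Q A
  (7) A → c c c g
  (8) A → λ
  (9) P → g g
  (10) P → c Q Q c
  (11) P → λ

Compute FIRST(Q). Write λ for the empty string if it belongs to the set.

FIRST(P) = {λ, c, g}
FIRST(S) = {λ, c, g}  (via P)
FIRST(Q) = {λ, c, g}  (via A g)
FIRST(A) = {λ, c, g}  (via Q A)

{λ, c, g}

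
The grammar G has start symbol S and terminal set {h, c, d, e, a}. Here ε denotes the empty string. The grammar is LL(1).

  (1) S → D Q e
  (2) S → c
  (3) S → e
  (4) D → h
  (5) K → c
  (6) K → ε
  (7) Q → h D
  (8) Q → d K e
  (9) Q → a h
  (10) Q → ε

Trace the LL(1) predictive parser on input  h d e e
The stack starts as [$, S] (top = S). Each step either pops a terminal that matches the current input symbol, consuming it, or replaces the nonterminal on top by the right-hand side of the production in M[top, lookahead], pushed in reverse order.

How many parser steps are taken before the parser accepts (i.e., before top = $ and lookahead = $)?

step 1: stack=$ S  input=h d e e $  — expand S → D Q e
step 2: stack=$ e Q D  input=h d e e $  — expand D → h
step 3: stack=$ e Q h  input=h d e e $  — match h
step 4: stack=$ e Q  input=d e e $  — expand Q → d K e
step 5: stack=$ e e K d  input=d e e $  — match d
step 6: stack=$ e e K  input=e e $  — expand K → ε
step 7: stack=$ e e  input=e e $  — match e
step 8: stack=$ e  input=e $  — match e
Accept reached after 8 steps.

8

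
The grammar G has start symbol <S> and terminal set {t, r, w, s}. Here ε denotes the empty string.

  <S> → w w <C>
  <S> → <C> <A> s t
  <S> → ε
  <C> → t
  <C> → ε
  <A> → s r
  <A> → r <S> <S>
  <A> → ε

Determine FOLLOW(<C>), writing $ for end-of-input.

FIRST(<C>) = {ε, t}
FIRST(<A>) = {ε, r, s}
FIRST(<S>) = {ε, r, s, t, w}  (via <C> <A> s t)
FOLLOW(<S>) includes $ since <S> is the start symbol.
FOLLOW(<A>): in <S>→<C> <A> s t, <A> is followed by s t with FIRST {s}. Thus FOLLOW(<A>) = {s}.
FOLLOW(<S>): in <A>→r <S> <S> (occurrence 1), <S> is followed by <S> with FIRST {ε, r, s, t, w}; in <A>→r <S> <S> (occurrence 1), the suffix after <S> is nullable, so FOLLOW(<S>) ⊇ FOLLOW(<A>) = {s}; in <A>→r <S> <S> (occurrence 2), the suffix after <S> is empty, so FOLLOW(<S>) ⊇ FOLLOW(<A>) = {s}. Thus FOLLOW(<S>) = {$, r, s, t, w}.
FOLLOW(<C>): in <S>→w w <C>, the suffix after <C> is empty, so FOLLOW(<C>) ⊇ FOLLOW(<S>) = {$, r, s, t, w}; in <S>→<C> <A> s t, <C> is followed by <A> s t with FIRST {r, s}. Thus FOLLOW(<C>) = {$, r, s, t, w}.

{$, r, s, t, w}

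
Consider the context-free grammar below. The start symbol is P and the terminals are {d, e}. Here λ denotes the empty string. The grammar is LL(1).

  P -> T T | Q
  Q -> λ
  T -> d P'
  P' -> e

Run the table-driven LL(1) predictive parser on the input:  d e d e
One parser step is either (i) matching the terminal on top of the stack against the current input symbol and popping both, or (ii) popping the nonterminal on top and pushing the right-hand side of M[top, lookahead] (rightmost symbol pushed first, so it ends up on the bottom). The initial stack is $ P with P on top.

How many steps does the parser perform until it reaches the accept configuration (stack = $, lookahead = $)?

     Stack     Input      Action
  1  $ P       d e d e $  expand P -> T T
  2  $ T T     d e d e $  expand T -> d P'
  3  $ T P' d  d e d e $  match d
  4  $ T P'    e d e $    expand P' -> e
  5  $ T e     e d e $    match e
  6  $ T       d e $      expand T -> d P'
  7  $ P' d    d e $      match d
  8  $ P'      e $        expand P' -> e
  9  $ e       e $        match e
Accept reached after 9 steps.

9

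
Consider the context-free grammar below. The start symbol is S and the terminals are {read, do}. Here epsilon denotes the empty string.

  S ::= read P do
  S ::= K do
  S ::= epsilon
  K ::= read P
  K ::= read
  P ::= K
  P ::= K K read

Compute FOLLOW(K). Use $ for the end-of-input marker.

FIRST(K) = {read}
FIRST(S) = {epsilon, read}  (via K do)
FIRST(P) = {read}  (via K, K K read)
FOLLOW(S) includes $ since S is the start symbol.
FOLLOW(S): S appears on no right-hand side. Thus FOLLOW(S) = {$}.
FOLLOW(K): in S::=K do, K is followed by do with FIRST {do}; in P::=K, the suffix after K is empty, so FOLLOW(K) ⊇ FOLLOW(P) = {do, read}; in P::=K K read (occurrence 1), K is followed by K read with FIRST {read}; in P::=K K read (occurrence 2), K is followed by read with FIRST {read}. Thus FOLLOW(K) = {do, read}.
FOLLOW(P): in S::=read P do, P is followed by do with FIRST {do}; in K::=read P, the suffix after P is empty, so FOLLOW(P) ⊇ FOLLOW(K) = {do, read}. Thus FOLLOW(P) = {do, read}.

{do, read}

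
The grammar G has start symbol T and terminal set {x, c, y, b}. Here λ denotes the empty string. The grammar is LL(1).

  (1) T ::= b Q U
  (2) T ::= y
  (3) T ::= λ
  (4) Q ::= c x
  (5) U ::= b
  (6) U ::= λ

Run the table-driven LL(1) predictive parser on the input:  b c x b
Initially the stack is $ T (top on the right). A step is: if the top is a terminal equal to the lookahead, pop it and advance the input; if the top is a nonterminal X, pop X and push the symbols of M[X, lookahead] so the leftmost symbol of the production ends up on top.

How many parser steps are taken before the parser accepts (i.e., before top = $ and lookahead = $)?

7

     Stack    Input      Action
  1  $ T      b c x b $  expand T ::= b Q U
  2  $ U Q b  b c x b $  match b
  3  $ U Q    c x b $    expand Q ::= c x
  4  $ U x c  c x b $    match c
  5  $ U x    x b $      match x
  6  $ U      b $        expand U ::= b
  7  $ b      b $        match b
Accept reached after 7 steps.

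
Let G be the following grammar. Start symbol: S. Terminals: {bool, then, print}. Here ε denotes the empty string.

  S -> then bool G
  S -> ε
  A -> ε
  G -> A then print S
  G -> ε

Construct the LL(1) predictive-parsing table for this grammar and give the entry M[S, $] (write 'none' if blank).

FIRST(S) = {ε, then}
FIRST(A) = {ε}
FIRST(G) = {ε, then}  (via A then print S)
FOLLOW(S) includes $ since S is the start symbol.
FOLLOW(S): in G->A then print S, the suffix after S is empty, so FOLLOW(S) ⊇ FOLLOW(G) = {$}. Thus FOLLOW(S) = {$}.
FOLLOW(G): in S->then bool G, the suffix after G is empty, so FOLLOW(G) ⊇ FOLLOW(S) = {$}. Thus FOLLOW(G) = {$}.
For S -> then bool G: FIRST(then bool G) = {then}, so it goes in M[S, t] for t ∈ {then}.
For S -> ε: FIRST(ε) = {ε}, so it goes in M[S, t] for t ∈ {}; since ε ∈ FIRST, also for every t ∈ FOLLOW(S) = {$}.

S -> ε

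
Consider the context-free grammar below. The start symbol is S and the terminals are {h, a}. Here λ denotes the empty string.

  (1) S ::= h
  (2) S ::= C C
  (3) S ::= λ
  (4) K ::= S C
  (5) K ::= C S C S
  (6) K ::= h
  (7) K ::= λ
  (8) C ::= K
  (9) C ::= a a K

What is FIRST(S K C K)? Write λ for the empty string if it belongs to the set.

FIRST(S): from S::=h we get {h}; from S::=C C we get {λ, a, h}; from S::=λ we get {λ}. So FIRST(S) = {λ, a, h}.
FIRST(K): from K::=S C we get {λ, a, h}; from K::=C S C S we get {λ, a, h}; from K::=h we get {h}; from K::=λ we get {λ}. So FIRST(K) = {λ, a, h}.
FIRST(C): from C::=K we get {λ, a, h}; from C::=a a K we get {a}. So FIRST(C) = {λ, a, h}.
FIRST(S K C K): take FIRST of each symbol in turn, carrying on past any symbol whose FIRST contains λ; result {λ, a, h}.

{λ, a, h}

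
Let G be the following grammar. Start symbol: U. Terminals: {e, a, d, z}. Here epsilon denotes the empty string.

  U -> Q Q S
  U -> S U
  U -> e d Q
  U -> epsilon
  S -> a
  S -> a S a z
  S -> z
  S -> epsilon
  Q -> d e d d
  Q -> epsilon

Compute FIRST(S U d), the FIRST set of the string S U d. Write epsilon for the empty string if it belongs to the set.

FIRST(S) = {epsilon, a, z}
FIRST(Q) = {epsilon, d}
FIRST(U) = {epsilon, a, d, e, z}  (via Q Q S, S U)
FIRST(S U d): take FIRST of each symbol in turn, carrying on past any symbol whose FIRST contains epsilon; result {a, d, e, z}.

{a, d, e, z}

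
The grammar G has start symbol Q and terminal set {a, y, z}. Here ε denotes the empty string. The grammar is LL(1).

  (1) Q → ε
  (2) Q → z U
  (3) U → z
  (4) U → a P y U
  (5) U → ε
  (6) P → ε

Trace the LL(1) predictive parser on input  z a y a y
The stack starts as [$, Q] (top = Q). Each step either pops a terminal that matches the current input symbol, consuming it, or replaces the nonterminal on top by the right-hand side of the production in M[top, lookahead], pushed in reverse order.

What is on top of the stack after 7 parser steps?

     Stack      Input        Action
  1  $ Q        z a y a y $  expand Q → z U
  2  $ U z      z a y a y $  match z
  3  $ U        a y a y $    expand U → a P y U
  4  $ U y P a  a y a y $    match a
  5  $ U y P    y a y $      expand P → ε
  6  $ U y      y a y $      match y
  7  $ U        a y $        expand U → a P y U
Stack after step 7: $ U y P a (top = a).

a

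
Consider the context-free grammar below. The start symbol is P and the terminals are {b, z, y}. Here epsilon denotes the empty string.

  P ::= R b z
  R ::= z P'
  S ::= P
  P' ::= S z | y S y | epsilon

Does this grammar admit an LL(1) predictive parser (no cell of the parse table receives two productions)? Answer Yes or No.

FIRST(P) = {z}
FIRST(R) = {z}
FIRST(S) = {z}
FIRST(P') = {epsilon, y, z}
FOLLOW(P) = {$, y, z}
FOLLOW(R) = {b}
FOLLOW(S) = {y, z}
FOLLOW(P') = {b}
Each cell of M receives at most one production.

Yes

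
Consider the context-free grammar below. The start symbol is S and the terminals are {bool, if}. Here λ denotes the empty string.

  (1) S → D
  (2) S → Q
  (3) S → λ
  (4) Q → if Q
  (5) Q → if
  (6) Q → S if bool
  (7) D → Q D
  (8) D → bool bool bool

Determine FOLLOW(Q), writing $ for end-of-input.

FIRST(S) = {λ, bool, if}  (via D, Q)
FIRST(Q) = {bool, if}  (via S if bool)
FIRST(D) = {bool, if}  (via Q D)
FOLLOW(S) includes $ since S is the start symbol.
FOLLOW(S): in Q→S if bool, S is followed by if bool with FIRST {if}. Thus FOLLOW(S) = {$, if}.
FOLLOW(Q): in S→Q, the suffix after Q is empty, so FOLLOW(Q) ⊇ FOLLOW(S) = {$, if}; in Q→if Q, the suffix after Q is empty (adds nothing new); in D→Q D, Q is followed by D with FIRST {bool, if}. Thus FOLLOW(Q) = {$, bool, if}.
FOLLOW(D): in S→D, the suffix after D is empty, so FOLLOW(D) ⊇ FOLLOW(S) = {$, if}; in D→Q D, the suffix after D is empty (adds nothing new). Thus FOLLOW(D) = {$, if}.

{$, bool, if}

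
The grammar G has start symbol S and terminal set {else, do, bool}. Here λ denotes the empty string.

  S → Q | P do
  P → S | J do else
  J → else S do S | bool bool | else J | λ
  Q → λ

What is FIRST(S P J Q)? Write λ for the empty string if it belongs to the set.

FIRST(J) = {λ, bool, else}
FIRST(Q) = {λ}
FIRST(S) = {λ, bool, do, else}  (via Q, P do)
FIRST(P) = {λ, bool, do, else}  (via S, J do else)
FIRST(S P J Q): take FIRST of each symbol in turn, carrying on past any symbol whose FIRST contains λ; result {λ, bool, do, else}.

{λ, bool, do, else}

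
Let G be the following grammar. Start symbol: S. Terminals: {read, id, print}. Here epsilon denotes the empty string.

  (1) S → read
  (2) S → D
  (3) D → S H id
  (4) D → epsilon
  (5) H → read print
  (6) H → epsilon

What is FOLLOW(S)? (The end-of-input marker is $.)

FIRST(H) = {epsilon, read}
FIRST(S) = {epsilon, id, read}  (via D)
FIRST(D) = {epsilon, id, read}  (via S H id)
FOLLOW(S) includes $ since S is the start symbol.
FOLLOW(S): in D→S H id, S is followed by H id with FIRST {id, read}. Thus FOLLOW(S) = {$, id, read}.
FOLLOW(D): in S→D, the suffix after D is empty, so FOLLOW(D) ⊇ FOLLOW(S) = {$, id, read}. Thus FOLLOW(D) = {$, id, read}.
FOLLOW(H): in D→S H id, H is followed by id with FIRST {id}. Thus FOLLOW(H) = {id}.

{$, id, read}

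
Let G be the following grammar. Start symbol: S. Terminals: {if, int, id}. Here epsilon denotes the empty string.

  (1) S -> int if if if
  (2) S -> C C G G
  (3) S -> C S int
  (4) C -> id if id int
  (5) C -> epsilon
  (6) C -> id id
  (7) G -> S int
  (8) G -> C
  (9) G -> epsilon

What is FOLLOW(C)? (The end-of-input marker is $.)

FIRST(C): from C->id if id int we get {id}; from C->epsilon we get {epsilon}; from C->id id we get {id}. So FIRST(C) = {epsilon, id}.
FIRST(S): from S->int if if if we get {int}; from S->C C G G we get {epsilon, id, int}; from S->C S int we get {id, int}. So FIRST(S) = {epsilon, id, int}.
FIRST(G): from G->S int we get {id, int}; from G->C we get {epsilon, id}; from G->epsilon we get {epsilon}. So FIRST(G) = {epsilon, id, int}.
FOLLOW(S) includes $ since S is the start symbol.
FOLLOW(S): in S->C S int, S is followed by int with FIRST {int}; in G->S int, S is followed by int with FIRST {int}. Thus FOLLOW(S) = {$, int}.
FOLLOW(G): in S->C C G G (occurrence 1), G is followed by G with FIRST {epsilon, id, int}; in S->C C G G (occurrence 1), the suffix after G is nullable, so FOLLOW(G) ⊇ FOLLOW(S) = {$, int}; in S->C C G G (occurrence 2), the suffix after G is empty, so FOLLOW(G) ⊇ FOLLOW(S) = {$, int}. Thus FOLLOW(G) = {$, id, int}.
FOLLOW(C): in S->C C G G (occurrence 1), C is followed by C G G with FIRST {epsilon, id, int}; in S->C C G G (occurrence 1), the suffix after C is nullable, so FOLLOW(C) ⊇ FOLLOW(S) = {$, int}; in S->C C G G (occurrence 2), C is followed by G G with FIRST {epsilon, id, int}; in S->C C G G (occurrence 2), the suffix after C is nullable, so FOLLOW(C) ⊇ FOLLOW(S) = {$, int}; in S->C S int, C is followed by S int with FIRST {id, int}; in G->C, the suffix after C is empty, so FOLLOW(C) ⊇ FOLLOW(G) = {$, id, int}. Thus FOLLOW(C) = {$, id, int}.

{$, id, int}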